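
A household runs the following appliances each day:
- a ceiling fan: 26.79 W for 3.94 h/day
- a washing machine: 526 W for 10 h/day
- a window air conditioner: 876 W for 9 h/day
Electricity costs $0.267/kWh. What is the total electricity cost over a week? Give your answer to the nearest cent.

$24.76

ceiling fan: 26.79 W × 3.94 h × 7 d = 739 Wh = 0.7389 kWh
washing machine: 526 W × 10 h × 7 d = 36,820 Wh = 36.82 kWh
window air conditioner: 876 W × 9 h × 7 d = 55,188 Wh = 55.19 kWh
Total energy = 0.7389 + 36.82 + 55.19 = 92.75 kWh
Cost = 92.75 kWh × $0.267 = $24.76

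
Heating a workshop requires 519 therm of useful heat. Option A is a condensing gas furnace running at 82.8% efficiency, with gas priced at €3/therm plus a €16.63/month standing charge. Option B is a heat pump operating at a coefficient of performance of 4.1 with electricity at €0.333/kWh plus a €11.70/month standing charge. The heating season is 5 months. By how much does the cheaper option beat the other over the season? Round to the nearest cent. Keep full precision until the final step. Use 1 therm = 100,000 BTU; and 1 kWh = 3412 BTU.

€669.65

Heat load = 519 therm × 100,000 = 51,900,000 BTU
Gas: input = 51,900,000 / 0.828 = 62,681,159 BTU = 626.8 therm → 626.8 × €3 = €1,880.43; + 5 × €16.63 standing = €1,963.58
Heat pump: 51,900,000 BTU / 3412 = 15,210 kWh heat; / 4.1 = 3,710 kWh in → × €0.333 = €1,235.43; + 5 × €11.70 standing = €1,293.93
Difference = |€1,963.58 − €1,293.93| = €669.65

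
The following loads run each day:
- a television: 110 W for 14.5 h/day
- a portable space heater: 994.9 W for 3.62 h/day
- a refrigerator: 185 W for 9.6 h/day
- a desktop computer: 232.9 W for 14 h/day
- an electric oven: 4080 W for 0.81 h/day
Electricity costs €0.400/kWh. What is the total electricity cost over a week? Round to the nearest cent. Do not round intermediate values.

television: 110 W × 14.5 h × 7 d = 11,165 Wh = 11.16 kWh
portable space heater: 994.9 W × 3.62 h × 7 d = 25,211 Wh = 25.21 kWh
refrigerator: 185 W × 9.6 h × 7 d = 12,432 Wh = 12.43 kWh
desktop computer: 232.9 W × 14 h × 7 d = 22,824 Wh = 22.82 kWh
electric oven: 4080 W × 0.81 h × 7 d = 23,134 Wh = 23.13 kWh
Total energy = 11.16 + 25.21 + 12.43 + 22.82 + 23.13 = 94.77 kWh
Cost = 94.77 kWh × €0.400 = €37.91

€37.91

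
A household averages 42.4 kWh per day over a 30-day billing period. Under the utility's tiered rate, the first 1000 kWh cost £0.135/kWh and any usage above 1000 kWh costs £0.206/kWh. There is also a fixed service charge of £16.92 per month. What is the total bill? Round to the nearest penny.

£207.95

Usage = 42.4 kWh/day × 30 days = 1272 kWh
First 1000 kWh × £0.135 = £135.00
Remaining 272 kWh × £0.206 = £56.03
Energy charge = £191.03; + service £16.92 = £207.95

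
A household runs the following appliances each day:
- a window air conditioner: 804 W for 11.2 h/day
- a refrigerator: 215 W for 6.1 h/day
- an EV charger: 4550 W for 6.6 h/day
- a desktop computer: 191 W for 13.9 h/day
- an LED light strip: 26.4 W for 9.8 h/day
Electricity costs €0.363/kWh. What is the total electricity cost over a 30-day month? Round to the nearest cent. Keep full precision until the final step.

€471.10

window air conditioner: 804 W × 11.2 h × 30 d = 270,144 Wh = 270.1 kWh
refrigerator: 215 W × 6.1 h × 30 d = 39,345 Wh = 39.34 kWh
EV charger: 4550 W × 6.6 h × 30 d = 900,900 Wh = 900.9 kWh
desktop computer: 191 W × 13.9 h × 30 d = 79,647 Wh = 79.65 kWh
LED light strip: 26.4 W × 9.8 h × 30 d = 7,762 Wh = 7.762 kWh
Total energy = 270.1 + 39.34 + 900.9 + 79.65 + 7.762 = 1,298 kWh
Cost = 1,298 kWh × €0.363 = €471.10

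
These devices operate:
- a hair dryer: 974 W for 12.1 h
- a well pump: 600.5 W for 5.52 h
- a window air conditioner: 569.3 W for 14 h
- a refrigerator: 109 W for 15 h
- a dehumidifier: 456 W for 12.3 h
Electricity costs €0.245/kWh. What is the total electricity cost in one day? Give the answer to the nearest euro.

hair dryer: 974 W × 12.1 h = 11,785 Wh = 11.79 kWh
well pump: 600.5 W × 5.52 h = 3,315 Wh = 3.315 kWh
window air conditioner: 569.3 W × 14 h = 7,970 Wh = 7.97 kWh
refrigerator: 109 W × 15 h = 1,635 Wh = 1.635 kWh
dehumidifier: 456 W × 12.3 h = 5,609 Wh = 5.609 kWh
Total energy = 11.79 + 3.315 + 7.97 + 1.635 + 5.609 = 30.31 kWh
Cost = 30.31 kWh × €0.245 = €7.43 ≈ €7

€7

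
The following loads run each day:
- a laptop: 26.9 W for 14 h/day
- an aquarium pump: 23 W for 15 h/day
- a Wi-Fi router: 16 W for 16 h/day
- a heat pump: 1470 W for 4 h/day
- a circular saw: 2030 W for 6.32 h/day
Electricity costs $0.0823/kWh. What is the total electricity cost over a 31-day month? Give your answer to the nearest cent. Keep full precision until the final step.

laptop: 26.9 W × 14 h × 31 d = 11,675 Wh = 11.67 kWh
aquarium pump: 23 W × 15 h × 31 d = 10,695 Wh = 10.7 kWh
Wi-Fi router: 16 W × 16 h × 31 d = 7,936 Wh = 7.936 kWh
heat pump: 1470 W × 4 h × 31 d = 182,280 Wh = 182.3 kWh
circular saw: 2030 W × 6.32 h × 31 d = 397,718 Wh = 397.7 kWh
Total energy = 11.67 + 10.7 + 7.936 + 182.3 + 397.7 = 610.3 kWh
Cost = 610.3 kWh × $0.0823 = $50.23

$50.23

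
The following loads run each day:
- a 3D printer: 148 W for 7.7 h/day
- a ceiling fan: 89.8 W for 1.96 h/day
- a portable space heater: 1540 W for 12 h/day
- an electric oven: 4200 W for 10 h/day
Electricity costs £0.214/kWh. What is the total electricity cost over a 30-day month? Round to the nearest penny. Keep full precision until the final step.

£396.73

3D printer: 148 W × 7.7 h × 30 d = 34,188 Wh = 34.19 kWh
ceiling fan: 89.8 W × 1.96 h × 30 d = 5,280 Wh = 5.28 kWh
portable space heater: 1540 W × 12 h × 30 d = 554,400 Wh = 554.4 kWh
electric oven: 4200 W × 10 h × 30 d = 1,260,000 Wh = 1,260 kWh
Total energy = 34.19 + 5.28 + 554.4 + 1,260 = 1,854 kWh
Cost = 1,854 kWh × £0.214 = £396.73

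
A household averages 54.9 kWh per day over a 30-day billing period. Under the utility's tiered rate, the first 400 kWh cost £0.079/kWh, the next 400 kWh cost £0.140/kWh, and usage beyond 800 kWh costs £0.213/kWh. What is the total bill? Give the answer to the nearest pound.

Usage = 54.9 kWh/day × 30 days = 1647 kWh
First 400 kWh × £0.079 = £31.60
Next 400 kWh × £0.140 = £56.00
Remaining 847 kWh × £0.213 = £180.41
Total = £268.01 ≈ £268

£268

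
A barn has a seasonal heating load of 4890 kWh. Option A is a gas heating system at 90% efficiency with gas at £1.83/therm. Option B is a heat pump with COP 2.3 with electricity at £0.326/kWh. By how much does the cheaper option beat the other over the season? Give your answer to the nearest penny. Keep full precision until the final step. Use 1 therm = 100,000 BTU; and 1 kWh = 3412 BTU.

£353.85

Heat load = 4890 kWh × 3412 = 16,684,680 BTU
Gas: input = 16,684,680 / 0.90 = 18,538,533 BTU = 185.4 therm → 185.4 × £1.83 = £339.26
Heat pump: 16,684,680 BTU / 3412 = 4,890 kWh heat; / 2.3 = 2,126 kWh in → × £0.326 = £693.10
Difference = |£339.26 − £693.10| = £353.85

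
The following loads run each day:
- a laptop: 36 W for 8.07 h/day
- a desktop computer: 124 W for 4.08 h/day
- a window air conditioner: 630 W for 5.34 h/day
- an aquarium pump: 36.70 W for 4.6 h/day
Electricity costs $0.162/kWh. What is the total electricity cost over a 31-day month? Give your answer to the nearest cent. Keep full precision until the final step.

laptop: 36 W × 8.07 h × 31 d = 9,006 Wh = 9.006 kWh
desktop computer: 124 W × 4.08 h × 31 d = 15,684 Wh = 15.68 kWh
window air conditioner: 630 W × 5.34 h × 31 d = 104,290 Wh = 104.3 kWh
aquarium pump: 36.70 W × 4.6 h × 31 d = 5,233 Wh = 5.233 kWh
Total energy = 9.006 + 15.68 + 104.3 + 5.233 = 134.2 kWh
Cost = 134.2 kWh × $0.162 = $21.74

$21.74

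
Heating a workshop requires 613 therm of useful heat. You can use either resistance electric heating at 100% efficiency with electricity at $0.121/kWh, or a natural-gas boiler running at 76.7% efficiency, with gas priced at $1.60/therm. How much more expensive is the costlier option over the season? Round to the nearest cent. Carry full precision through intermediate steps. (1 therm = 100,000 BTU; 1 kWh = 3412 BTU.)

Heat load = 613 therm × 100,000 = 61,300,000 BTU
Gas: input = 61,300,000 / 0.767 = 79,921,773 BTU = 799.2 therm → 799.2 × $1.60 = $1,278.75
Electric: 61,300,000 BTU / 3412 = 17,970 kWh → × $0.121 = $2,173.89
Difference = |$1,278.75 − $2,173.89| = $895.14

$895.14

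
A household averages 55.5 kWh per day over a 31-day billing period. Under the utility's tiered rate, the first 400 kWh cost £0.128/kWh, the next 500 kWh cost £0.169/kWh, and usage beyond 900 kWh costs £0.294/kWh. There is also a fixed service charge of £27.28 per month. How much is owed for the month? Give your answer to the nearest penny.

Usage = 55.5 kWh/day × 31 days = 1720.5 kWh
First 400 kWh × £0.128 = £51.20
Next 500 kWh × £0.169 = £84.50
Remaining 820.5 kWh × £0.294 = £241.23
Energy charge = £376.93; + service £27.28 = £404.21

£404.21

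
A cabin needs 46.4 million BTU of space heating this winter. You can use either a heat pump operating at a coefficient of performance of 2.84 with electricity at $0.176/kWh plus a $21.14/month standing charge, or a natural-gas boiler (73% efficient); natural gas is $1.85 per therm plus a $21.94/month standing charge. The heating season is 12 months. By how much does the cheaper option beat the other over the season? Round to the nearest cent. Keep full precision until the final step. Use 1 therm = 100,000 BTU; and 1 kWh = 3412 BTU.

Heat load = 46.4 × 10⁶ BTU = 46,400,000 BTU
Gas: input = 46,400,000 / 0.73 = 63,561,644 BTU = 635.6 therm → 635.6 × $1.85 = $1,175.89; + 12 × $21.94 standing = $1,439.17
Heat pump: 46,400,000 BTU / 3412 = 13,600 kWh heat; / 2.84 = 4,788 kWh in → × $0.176 = $842.76; + 12 × $21.14 standing = $1,096.44
Difference = |$1,439.17 − $1,096.44| = $342.73

$342.73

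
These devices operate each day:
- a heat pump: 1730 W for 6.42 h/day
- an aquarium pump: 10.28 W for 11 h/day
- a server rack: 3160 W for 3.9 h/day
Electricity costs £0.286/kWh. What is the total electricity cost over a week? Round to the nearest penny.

£47.13

heat pump: 1730 W × 6.42 h × 7 d = 77,746 Wh = 77.75 kWh
aquarium pump: 10.28 W × 11 h × 7 d = 792 Wh = 0.7916 kWh
server rack: 3160 W × 3.9 h × 7 d = 86,268 Wh = 86.27 kWh
Total energy = 77.75 + 0.7916 + 86.27 = 164.8 kWh
Cost = 164.8 kWh × £0.286 = £47.13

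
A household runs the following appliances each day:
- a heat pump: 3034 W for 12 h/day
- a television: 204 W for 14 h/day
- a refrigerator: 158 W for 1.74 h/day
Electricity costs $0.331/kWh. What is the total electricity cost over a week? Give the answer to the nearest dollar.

$92

heat pump: 3034 W × 12 h × 7 d = 254,856 Wh = 254.9 kWh
television: 204 W × 14 h × 7 d = 19,992 Wh = 19.99 kWh
refrigerator: 158 W × 1.74 h × 7 d = 1,924 Wh = 1.924 kWh
Total energy = 254.9 + 19.99 + 1.924 = 276.8 kWh
Cost = 276.8 kWh × $0.331 = $91.61 ≈ $92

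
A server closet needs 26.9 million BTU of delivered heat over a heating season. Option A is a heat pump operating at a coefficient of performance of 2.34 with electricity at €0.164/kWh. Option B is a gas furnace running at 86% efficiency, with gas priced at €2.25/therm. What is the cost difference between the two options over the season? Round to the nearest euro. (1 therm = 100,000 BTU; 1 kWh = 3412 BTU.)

Heat load = 26.9 × 10⁶ BTU = 26,900,000 BTU
Gas: input = 26,900,000 / 0.86 = 31,279,070 BTU = 312.8 therm → 312.8 × €2.25 = €703.78
Heat pump: 26,900,000 BTU / 3412 = 7,884 kWh heat; / 2.34 = 3,369 kWh in → × €0.164 = €552.55
Difference = |€703.78 − €552.55| = €151.23 ≈ €151

€151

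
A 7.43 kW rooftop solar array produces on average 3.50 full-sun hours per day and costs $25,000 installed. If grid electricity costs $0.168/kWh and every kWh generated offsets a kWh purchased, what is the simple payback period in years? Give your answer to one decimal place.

15.7 years

Daily generation = 7.43 kW × 3.50 h = 26 kWh
Annual generation = 26 × 365 = 9491.8 kWh
Annual savings = 9491.8 × $0.168 = $1,594.63
Payback = $25,000 / $1,594.63 = 15.7 years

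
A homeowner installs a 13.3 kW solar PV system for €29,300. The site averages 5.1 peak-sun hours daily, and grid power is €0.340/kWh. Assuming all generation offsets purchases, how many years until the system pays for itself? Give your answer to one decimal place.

3.5 years

Daily generation = 13.3 kW × 5.1 h = 67.83 kWh
Annual generation = 67.83 × 365 = 24758 kWh
Annual savings = 24758 × €0.340 = €8,417.70
Payback = €29,300 / €8,417.70 = 3.48 years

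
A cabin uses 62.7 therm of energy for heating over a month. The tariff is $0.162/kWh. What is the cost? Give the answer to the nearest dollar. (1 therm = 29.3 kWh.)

62.7 therm × (29.3 kWh/therm) = 1,837 kWh
Cost = 1,837 kWh × $0.162/kWh = $297.61 ≈ $298

$298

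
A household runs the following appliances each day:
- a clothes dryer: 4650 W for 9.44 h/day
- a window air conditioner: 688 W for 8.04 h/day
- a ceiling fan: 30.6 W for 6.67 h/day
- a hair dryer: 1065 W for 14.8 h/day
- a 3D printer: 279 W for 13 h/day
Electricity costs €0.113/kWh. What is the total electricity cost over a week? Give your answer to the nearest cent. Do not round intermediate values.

clothes dryer: 4650 W × 9.44 h × 7 d = 307,272 Wh = 307.3 kWh
window air conditioner: 688 W × 8.04 h × 7 d = 38,721 Wh = 38.72 kWh
ceiling fan: 30.6 W × 6.67 h × 7 d = 1,429 Wh = 1.429 kWh
hair dryer: 1065 W × 14.8 h × 7 d = 110,334 Wh = 110.3 kWh
3D printer: 279 W × 13 h × 7 d = 25,389 Wh = 25.39 kWh
Total energy = 307.3 + 38.72 + 1.429 + 110.3 + 25.39 = 483.1 kWh
Cost = 483.1 kWh × €0.113 = €54.60

€54.60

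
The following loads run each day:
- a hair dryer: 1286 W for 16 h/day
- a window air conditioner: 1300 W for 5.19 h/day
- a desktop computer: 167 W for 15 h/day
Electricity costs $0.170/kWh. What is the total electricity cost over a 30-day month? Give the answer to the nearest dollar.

$152

hair dryer: 1286 W × 16 h × 30 d = 617,280 Wh = 617.3 kWh
window air conditioner: 1300 W × 5.19 h × 30 d = 202,410 Wh = 202.4 kWh
desktop computer: 167 W × 15 h × 30 d = 75,150 Wh = 75.15 kWh
Total energy = 617.3 + 202.4 + 75.15 = 894.8 kWh
Cost = 894.8 kWh × $0.170 = $152.12 ≈ $152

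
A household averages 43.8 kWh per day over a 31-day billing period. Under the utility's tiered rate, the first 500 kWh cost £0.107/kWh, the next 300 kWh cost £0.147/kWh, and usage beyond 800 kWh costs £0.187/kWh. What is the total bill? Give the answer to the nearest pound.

£202

Usage = 43.8 kWh/day × 31 days = 1357.8 kWh
First 500 kWh × £0.107 = £53.50
Next 300 kWh × £0.147 = £44.10
Remaining 557.8 kWh × £0.187 = £104.31
Total = £201.91 ≈ £202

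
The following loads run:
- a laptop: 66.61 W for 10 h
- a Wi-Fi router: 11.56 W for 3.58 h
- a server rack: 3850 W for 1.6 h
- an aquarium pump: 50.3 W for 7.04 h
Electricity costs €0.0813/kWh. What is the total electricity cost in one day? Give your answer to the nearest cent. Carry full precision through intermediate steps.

€0.59

laptop: 66.61 W × 10 h = 666 Wh = 0.6661 kWh
Wi-Fi router: 11.56 W × 3.58 h = 41 Wh = 0.04138 kWh
server rack: 3850 W × 1.6 h = 6,160 Wh = 6.16 kWh
aquarium pump: 50.3 W × 7.04 h = 354 Wh = 0.3541 kWh
Total energy = 0.6661 + 0.04138 + 6.16 + 0.3541 = 7.222 kWh
Cost = 7.222 kWh × €0.0813 = €0.59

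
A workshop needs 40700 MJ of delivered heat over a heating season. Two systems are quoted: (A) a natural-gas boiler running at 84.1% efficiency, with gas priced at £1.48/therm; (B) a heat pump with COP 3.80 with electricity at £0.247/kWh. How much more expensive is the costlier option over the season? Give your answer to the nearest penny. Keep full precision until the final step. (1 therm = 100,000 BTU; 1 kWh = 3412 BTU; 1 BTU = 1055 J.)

Heat load = 40700 MJ = 40,700,000,000 J / 1055 = 38,578,199 BTU
Gas: input = 38,578,199 / 0.841 = 45,871,818 BTU = 458.7 therm → 458.7 × £1.48 = £678.90
Heat pump: 38,578,199 BTU / 3412 = 11,310 kWh heat; / 3.80 = 2,975 kWh in → × £0.247 = £734.93
Difference = |£678.90 − £734.93| = £56.03

£56.03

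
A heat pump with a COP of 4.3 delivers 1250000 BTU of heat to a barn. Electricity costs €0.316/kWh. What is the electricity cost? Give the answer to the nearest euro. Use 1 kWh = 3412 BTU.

€27

Heat delivered = 1,250,000 BTU / 3412 = 366.4 kWh
Electrical input = 366.4 kWh / 4.3 = 85.2 kWh
Cost = 85.2 × €0.316/kWh = €26.92 ≈ €27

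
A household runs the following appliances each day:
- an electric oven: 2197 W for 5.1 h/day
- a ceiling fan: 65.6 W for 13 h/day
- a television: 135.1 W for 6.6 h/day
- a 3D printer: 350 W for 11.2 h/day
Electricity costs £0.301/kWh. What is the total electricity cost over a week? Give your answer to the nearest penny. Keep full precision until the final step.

£35.54

electric oven: 2197 W × 5.1 h × 7 d = 78,433 Wh = 78.43 kWh
ceiling fan: 65.6 W × 13 h × 7 d = 5,970 Wh = 5.97 kWh
television: 135.1 W × 6.6 h × 7 d = 6,242 Wh = 6.242 kWh
3D printer: 350 W × 11.2 h × 7 d = 27,440 Wh = 27.44 kWh
Total energy = 78.43 + 5.97 + 6.242 + 27.44 = 118.1 kWh
Cost = 118.1 kWh × £0.301 = £35.54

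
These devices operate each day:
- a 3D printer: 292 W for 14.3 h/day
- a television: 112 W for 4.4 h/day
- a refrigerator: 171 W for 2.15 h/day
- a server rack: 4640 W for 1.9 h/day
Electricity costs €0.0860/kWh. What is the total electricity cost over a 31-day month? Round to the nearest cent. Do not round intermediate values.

€36.93

3D printer: 292 W × 14.3 h × 31 d = 129,444 Wh = 129.4 kWh
television: 112 W × 4.4 h × 31 d = 15,277 Wh = 15.28 kWh
refrigerator: 171 W × 2.15 h × 31 d = 11,397 Wh = 11.4 kWh
server rack: 4640 W × 1.9 h × 31 d = 273,296 Wh = 273.3 kWh
Total energy = 129.4 + 15.28 + 11.4 + 273.3 = 429.4 kWh
Cost = 429.4 kWh × €0.0860 = €36.93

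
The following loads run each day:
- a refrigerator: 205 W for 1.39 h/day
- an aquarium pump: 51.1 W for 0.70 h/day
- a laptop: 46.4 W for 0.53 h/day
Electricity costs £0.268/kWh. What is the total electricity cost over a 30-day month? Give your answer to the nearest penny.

£2.78

refrigerator: 205 W × 1.39 h × 30 d = 8,548 Wh = 8.549 kWh
aquarium pump: 51.1 W × 0.70 h × 30 d = 1,073 Wh = 1.073 kWh
laptop: 46.4 W × 0.53 h × 30 d = 738 Wh = 0.7378 kWh
Total energy = 8.549 + 1.073 + 0.7378 = 10.36 kWh
Cost = 10.36 kWh × £0.268 = £2.78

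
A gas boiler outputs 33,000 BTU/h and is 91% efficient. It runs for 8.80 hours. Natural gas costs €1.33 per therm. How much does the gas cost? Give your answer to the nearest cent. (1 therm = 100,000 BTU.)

€4.24

Heat delivered = 33,000 BTU/h × 8.80 h = 290,400 BTU
Gas input = 290,400 / 0.910 = 319,121 BTU
= 319,121 / 100,000 = 3.191 therm
Cost = 3.191 × €1.33/therm = €4.24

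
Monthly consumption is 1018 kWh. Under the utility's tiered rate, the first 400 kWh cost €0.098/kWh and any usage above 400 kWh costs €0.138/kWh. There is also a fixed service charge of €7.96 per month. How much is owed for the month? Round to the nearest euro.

€132

First 400 kWh × €0.098 = €39.20
Remaining 618 kWh × €0.138 = €85.28
Energy charge = €124.48; + service €7.96 = €132.44 ≈ €132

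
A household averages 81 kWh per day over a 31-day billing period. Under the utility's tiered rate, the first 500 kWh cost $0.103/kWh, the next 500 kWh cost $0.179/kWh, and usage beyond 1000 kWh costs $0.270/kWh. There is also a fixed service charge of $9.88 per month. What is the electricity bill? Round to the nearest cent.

Usage = 81 kWh/day × 31 days = 2511 kWh
First 500 kWh × $0.103 = $51.50
Next 500 kWh × $0.179 = $89.50
Remaining 1511 kWh × $0.270 = $407.97
Energy charge = $548.97; + service $9.88 = $558.85

$558.85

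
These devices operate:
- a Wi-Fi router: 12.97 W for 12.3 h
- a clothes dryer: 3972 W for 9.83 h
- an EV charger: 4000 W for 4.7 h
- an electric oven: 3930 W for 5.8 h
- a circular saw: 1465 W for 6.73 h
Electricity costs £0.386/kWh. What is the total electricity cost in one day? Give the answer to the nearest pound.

Wi-Fi router: 12.97 W × 12.3 h = 160 Wh = 0.1595 kWh
clothes dryer: 3972 W × 9.83 h = 39,045 Wh = 39.04 kWh
EV charger: 4000 W × 4.7 h = 18,800 Wh = 18.8 kWh
electric oven: 3930 W × 5.8 h = 22,794 Wh = 22.79 kWh
circular saw: 1465 W × 6.73 h = 9,859 Wh = 9.859 kWh
Total energy = 0.1595 + 39.04 + 18.8 + 22.79 + 9.859 = 90.66 kWh
Cost = 90.66 kWh × £0.386 = £34.99 ≈ £35

£35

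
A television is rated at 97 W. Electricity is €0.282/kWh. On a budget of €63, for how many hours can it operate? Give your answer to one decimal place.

2303.1 h

Energy budget = €63 / €0.282 per kWh = 223.4 kWh = 223,404 Wh
Runtime = 223,404 Wh / 97 W = 2,303 h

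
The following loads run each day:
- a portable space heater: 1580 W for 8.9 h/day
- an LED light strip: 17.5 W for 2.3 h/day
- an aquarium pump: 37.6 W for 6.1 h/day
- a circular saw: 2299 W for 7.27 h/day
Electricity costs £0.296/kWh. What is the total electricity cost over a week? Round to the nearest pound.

portable space heater: 1580 W × 8.9 h × 7 d = 98,434 Wh = 98.43 kWh
LED light strip: 17.5 W × 2.3 h × 7 d = 282 Wh = 0.2818 kWh
aquarium pump: 37.6 W × 6.1 h × 7 d = 1,606 Wh = 1.606 kWh
circular saw: 2299 W × 7.27 h × 7 d = 116,996 Wh = 117 kWh
Total energy = 98.43 + 0.2818 + 1.606 + 117 = 217.3 kWh
Cost = 217.3 kWh × £0.296 = £64.33 ≈ £64

£64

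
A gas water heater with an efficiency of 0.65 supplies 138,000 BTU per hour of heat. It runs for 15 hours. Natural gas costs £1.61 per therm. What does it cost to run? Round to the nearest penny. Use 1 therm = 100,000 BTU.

£51.27

Heat delivered = 138,000 BTU/h × 15 h = 2,070,000 BTU
Gas input = 2,070,000 / 0.65 = 3,184,615 BTU
= 3,184,615 / 100,000 = 31.85 therm
Cost = 31.85 × £1.61/therm = £51.27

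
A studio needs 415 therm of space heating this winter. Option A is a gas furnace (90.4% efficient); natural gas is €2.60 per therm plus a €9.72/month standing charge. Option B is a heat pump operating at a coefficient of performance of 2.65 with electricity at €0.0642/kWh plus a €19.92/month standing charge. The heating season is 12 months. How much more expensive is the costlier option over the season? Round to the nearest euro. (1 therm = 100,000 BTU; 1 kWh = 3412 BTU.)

Heat load = 415 therm × 100,000 = 41,500,000 BTU
Gas: input = 41,500,000 / 0.904 = 45,907,080 BTU = 459.1 therm → 459.1 × €2.60 = €1,193.58; + 12 × €9.72 standing = €1,310.22
Heat pump: 41,500,000 BTU / 3412 = 12,160 kWh heat; / 2.65 = 4,590 kWh in → × €0.0642 = €294.66; + 12 × €19.92 standing = €533.70
Difference = |€1,310.22 − €533.70| = €776.52 ≈ €777

€777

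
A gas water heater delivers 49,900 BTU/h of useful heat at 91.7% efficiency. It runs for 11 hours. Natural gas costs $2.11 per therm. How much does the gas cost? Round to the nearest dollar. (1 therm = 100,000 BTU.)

Heat delivered = 49,900 BTU/h × 11 h = 548,900 BTU
Gas input = 548,900 / 0.917 = 598,582 BTU
= 598,582 / 100,000 = 5.986 therm
Cost = 5.986 × $2.11/therm = $12.63 ≈ $13

$13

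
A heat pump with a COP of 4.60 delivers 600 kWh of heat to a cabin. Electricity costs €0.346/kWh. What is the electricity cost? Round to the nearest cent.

Electrical input = 600 kWh / 4.60 = 130.4 kWh
Cost = 130.4 × €0.346/kWh = €45.13

€45.13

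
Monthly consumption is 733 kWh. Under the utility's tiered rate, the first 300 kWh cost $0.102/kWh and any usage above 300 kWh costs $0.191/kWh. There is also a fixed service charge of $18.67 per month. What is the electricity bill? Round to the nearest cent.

$131.97

First 300 kWh × $0.102 = $30.60
Remaining 433 kWh × $0.191 = $82.70
Energy charge = $113.30; + service $18.67 = $131.97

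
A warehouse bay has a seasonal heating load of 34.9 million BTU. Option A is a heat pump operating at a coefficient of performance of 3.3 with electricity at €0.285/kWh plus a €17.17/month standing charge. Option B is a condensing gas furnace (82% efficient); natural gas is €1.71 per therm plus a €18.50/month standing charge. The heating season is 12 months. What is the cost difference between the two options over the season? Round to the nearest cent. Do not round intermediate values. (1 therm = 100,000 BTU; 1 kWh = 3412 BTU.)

€139.63

Heat load = 34.9 × 10⁶ BTU = 34,900,000 BTU
Gas: input = 34,900,000 / 0.82 = 42,560,976 BTU = 425.6 therm → 425.6 × €1.71 = €727.79; + 12 × €18.50 standing = €949.79
Heat pump: 34,900,000 BTU / 3412 = 10,230 kWh heat; / 3.3 = 3,100 kWh in → × €0.285 = €883.38; + 12 × €17.17 standing = €1,089.42
Difference = |€949.79 − €1,089.42| = €139.63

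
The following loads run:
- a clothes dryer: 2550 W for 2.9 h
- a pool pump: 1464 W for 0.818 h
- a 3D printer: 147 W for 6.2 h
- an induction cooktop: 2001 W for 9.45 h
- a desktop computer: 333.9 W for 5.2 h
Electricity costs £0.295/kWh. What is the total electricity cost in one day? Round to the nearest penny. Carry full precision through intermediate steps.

clothes dryer: 2550 W × 2.9 h = 7,395 Wh = 7.395 kWh
pool pump: 1464 W × 0.818 h = 1,198 Wh = 1.198 kWh
3D printer: 147 W × 6.2 h = 911 Wh = 0.9114 kWh
induction cooktop: 2001 W × 9.45 h = 18,909 Wh = 18.91 kWh
desktop computer: 333.9 W × 5.2 h = 1,736 Wh = 1.736 kWh
Total energy = 7.395 + 1.198 + 0.9114 + 18.91 + 1.736 = 30.15 kWh
Cost = 30.15 kWh × £0.295 = £8.89

£8.89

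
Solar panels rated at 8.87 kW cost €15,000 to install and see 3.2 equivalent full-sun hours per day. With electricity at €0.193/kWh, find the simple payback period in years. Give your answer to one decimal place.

7.5 years

Daily generation = 8.87 kW × 3.2 h = 28.38 kWh
Annual generation = 28.38 × 365 = 10360 kWh
Annual savings = 10360 × €0.193 = €1,999.51
Payback = €15,000 / €1,999.51 = 7.5 years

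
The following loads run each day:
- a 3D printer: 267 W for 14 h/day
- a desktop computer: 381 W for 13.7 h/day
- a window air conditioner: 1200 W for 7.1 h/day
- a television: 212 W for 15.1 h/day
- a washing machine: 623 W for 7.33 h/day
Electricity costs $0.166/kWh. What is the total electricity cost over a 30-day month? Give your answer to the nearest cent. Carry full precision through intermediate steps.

$125.72

3D printer: 267 W × 14 h × 30 d = 112,140 Wh = 112.1 kWh
desktop computer: 381 W × 13.7 h × 30 d = 156,591 Wh = 156.6 kWh
window air conditioner: 1200 W × 7.1 h × 30 d = 255,600 Wh = 255.6 kWh
television: 212 W × 15.1 h × 30 d = 96,036 Wh = 96.04 kWh
washing machine: 623 W × 7.33 h × 30 d = 136,998 Wh = 137 kWh
Total energy = 112.1 + 156.6 + 255.6 + 96.04 + 137 = 757.4 kWh
Cost = 757.4 kWh × $0.166 = $125.72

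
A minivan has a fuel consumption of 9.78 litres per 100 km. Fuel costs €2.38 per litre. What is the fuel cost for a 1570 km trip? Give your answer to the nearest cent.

Fuel = 9.78 L/100 km × 1570 km / 100 = 153.5 L
Cost = 153.5 L × €2.38/L = €365.44

€365.44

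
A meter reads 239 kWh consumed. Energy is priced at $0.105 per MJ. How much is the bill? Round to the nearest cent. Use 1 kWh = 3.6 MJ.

239 kWh × (3.6 MJ/kWh) = 860.4 MJ
Cost = 860.4 MJ × $0.105/MJ = $90.34

$90.34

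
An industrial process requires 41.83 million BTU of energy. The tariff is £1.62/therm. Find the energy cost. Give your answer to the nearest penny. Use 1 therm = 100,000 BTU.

£677.65

41.83 million BTU × (10 therm/million BTU) = 418.3 therm
Cost = 418.3 therm × £1.62/therm = £677.65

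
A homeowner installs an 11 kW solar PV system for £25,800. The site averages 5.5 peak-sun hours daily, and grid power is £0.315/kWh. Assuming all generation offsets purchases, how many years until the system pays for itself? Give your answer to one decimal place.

3.7 years

Daily generation = 11 kW × 5.5 h = 60.5 kWh
Annual generation = 60.5 × 365 = 22082 kWh
Annual savings = 22082 × £0.315 = £6,955.99
Payback = £25,800 / £6,955.99 = 3.71 years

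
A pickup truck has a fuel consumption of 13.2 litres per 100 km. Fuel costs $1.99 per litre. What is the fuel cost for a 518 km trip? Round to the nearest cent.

Fuel = 13.2 L/100 km × 518 km / 100 = 68.38 L
Cost = 68.38 L × $1.99/L = $136.07

$136.07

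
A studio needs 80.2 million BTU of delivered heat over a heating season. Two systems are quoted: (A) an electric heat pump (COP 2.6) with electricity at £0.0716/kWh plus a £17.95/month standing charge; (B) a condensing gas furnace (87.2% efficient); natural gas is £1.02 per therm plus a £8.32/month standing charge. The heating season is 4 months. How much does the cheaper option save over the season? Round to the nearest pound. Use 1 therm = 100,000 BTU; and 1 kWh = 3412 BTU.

£252

Heat load = 80.2 × 10⁶ BTU = 80,200,000 BTU
Gas: input = 80,200,000 / 0.872 = 91,972,477 BTU = 919.7 therm → 919.7 × £1.02 = £938.12; + 4 × £8.32 standing = £971.40
Heat pump: 80,200,000 BTU / 3412 = 23,510 kWh heat; / 2.6 = 9,040 kWh in → × £0.0716 = £647.30; + 4 × £17.95 standing = £719.10
Difference = |£971.40 − £719.10| = £252.30 ≈ £252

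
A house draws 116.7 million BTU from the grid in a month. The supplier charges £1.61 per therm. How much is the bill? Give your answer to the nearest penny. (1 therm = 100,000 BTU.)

£1878.87

116.7 million BTU × (10 therm/million BTU) = 1,167 therm
Cost = 1,167 therm × £1.61/therm = £1,878.87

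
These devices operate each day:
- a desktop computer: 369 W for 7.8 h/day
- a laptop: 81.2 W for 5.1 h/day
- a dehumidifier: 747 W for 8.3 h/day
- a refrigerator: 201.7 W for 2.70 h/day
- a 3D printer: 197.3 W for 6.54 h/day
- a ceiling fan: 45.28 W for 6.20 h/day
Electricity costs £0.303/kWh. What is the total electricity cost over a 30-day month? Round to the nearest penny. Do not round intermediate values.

£105.52

desktop computer: 369 W × 7.8 h × 30 d = 86,346 Wh = 86.35 kWh
laptop: 81.2 W × 5.1 h × 30 d = 12,424 Wh = 12.42 kWh
dehumidifier: 747 W × 8.3 h × 30 d = 186,003 Wh = 186 kWh
refrigerator: 201.7 W × 2.70 h × 30 d = 16,338 Wh = 16.34 kWh
3D printer: 197.3 W × 6.54 h × 30 d = 38,710 Wh = 38.71 kWh
ceiling fan: 45.28 W × 6.20 h × 30 d = 8,422 Wh = 8.422 kWh
Total energy = 86.35 + 12.42 + 186 + 16.34 + 38.71 + 8.422 = 348.2 kWh
Cost = 348.2 kWh × £0.303 = £105.52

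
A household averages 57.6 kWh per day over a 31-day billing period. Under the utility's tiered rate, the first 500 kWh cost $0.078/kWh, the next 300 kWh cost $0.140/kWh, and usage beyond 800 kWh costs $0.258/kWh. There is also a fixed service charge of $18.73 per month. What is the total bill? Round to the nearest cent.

Usage = 57.6 kWh/day × 31 days = 1785.6 kWh
First 500 kWh × $0.078 = $39.00
Next 300 kWh × $0.140 = $42.00
Remaining 985.6 kWh × $0.258 = $254.28
Energy charge = $335.28; + service $18.73 = $354.01

$354.01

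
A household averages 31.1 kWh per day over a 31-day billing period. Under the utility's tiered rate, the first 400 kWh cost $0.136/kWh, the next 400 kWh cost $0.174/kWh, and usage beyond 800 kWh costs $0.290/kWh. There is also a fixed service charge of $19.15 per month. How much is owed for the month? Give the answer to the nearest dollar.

$191

Usage = 31.1 kWh/day × 31 days = 964.1 kWh
First 400 kWh × $0.136 = $54.40
Next 400 kWh × $0.174 = $69.60
Remaining 164.1 kWh × $0.290 = $47.59
Energy charge = $171.59; + service $19.15 = $190.74 ≈ $191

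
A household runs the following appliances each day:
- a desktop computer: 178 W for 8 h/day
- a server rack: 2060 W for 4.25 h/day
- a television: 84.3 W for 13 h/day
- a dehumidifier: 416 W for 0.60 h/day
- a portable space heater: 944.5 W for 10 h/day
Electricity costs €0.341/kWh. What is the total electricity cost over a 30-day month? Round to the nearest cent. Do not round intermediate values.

€214.52

desktop computer: 178 W × 8 h × 30 d = 42,720 Wh = 42.72 kWh
server rack: 2060 W × 4.25 h × 30 d = 262,650 Wh = 262.6 kWh
television: 84.3 W × 13 h × 30 d = 32,877 Wh = 32.88 kWh
dehumidifier: 416 W × 0.60 h × 30 d = 7,488 Wh = 7.488 kWh
portable space heater: 944.5 W × 10 h × 30 d = 283,350 Wh = 283.4 kWh
Total energy = 42.72 + 262.6 + 32.88 + 7.488 + 283.4 = 629.1 kWh
Cost = 629.1 kWh × €0.341 = €214.52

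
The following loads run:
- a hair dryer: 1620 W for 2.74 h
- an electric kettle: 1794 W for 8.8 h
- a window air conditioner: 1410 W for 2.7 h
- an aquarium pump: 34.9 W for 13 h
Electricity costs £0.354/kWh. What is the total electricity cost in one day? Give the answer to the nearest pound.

£9

hair dryer: 1620 W × 2.74 h = 4,439 Wh = 4.439 kWh
electric kettle: 1794 W × 8.8 h = 15,787 Wh = 15.79 kWh
window air conditioner: 1410 W × 2.7 h = 3,807 Wh = 3.807 kWh
aquarium pump: 34.9 W × 13 h = 454 Wh = 0.4537 kWh
Total energy = 4.439 + 15.79 + 3.807 + 0.4537 = 24.49 kWh
Cost = 24.49 kWh × £0.354 = £8.67 ≈ £9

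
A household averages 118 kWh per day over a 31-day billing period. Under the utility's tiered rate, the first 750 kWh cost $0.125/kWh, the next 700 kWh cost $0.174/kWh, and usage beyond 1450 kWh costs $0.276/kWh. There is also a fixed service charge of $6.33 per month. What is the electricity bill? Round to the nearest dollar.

Usage = 118 kWh/day × 31 days = 3658 kWh
First 750 kWh × $0.125 = $93.75
Next 700 kWh × $0.174 = $121.80
Remaining 2208 kWh × $0.276 = $609.41
Energy charge = $824.96; + service $6.33 = $831.29 ≈ $831

$831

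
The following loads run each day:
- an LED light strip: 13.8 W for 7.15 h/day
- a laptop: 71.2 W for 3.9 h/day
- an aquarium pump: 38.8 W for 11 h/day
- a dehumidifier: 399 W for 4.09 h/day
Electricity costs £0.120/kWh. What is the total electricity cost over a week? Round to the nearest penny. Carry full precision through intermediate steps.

£2.05

LED light strip: 13.8 W × 7.15 h × 7 d = 691 Wh = 0.6907 kWh
laptop: 71.2 W × 3.9 h × 7 d = 1,944 Wh = 1.944 kWh
aquarium pump: 38.8 W × 11 h × 7 d = 2,988 Wh = 2.988 kWh
dehumidifier: 399 W × 4.09 h × 7 d = 11,423 Wh = 11.42 kWh
Total energy = 0.6907 + 1.944 + 2.988 + 11.42 = 17.05 kWh
Cost = 17.05 kWh × £0.120 = £2.05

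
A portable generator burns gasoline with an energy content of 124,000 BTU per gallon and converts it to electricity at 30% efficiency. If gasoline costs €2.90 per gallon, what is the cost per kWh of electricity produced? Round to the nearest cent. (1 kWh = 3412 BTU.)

Electrical output per gallon = 124,000 BTU × 0.30 / 3412 BTU/kWh = 10.9 kWh
Cost per kWh = €2.90 / 10.9 kWh = €0.266

€0.27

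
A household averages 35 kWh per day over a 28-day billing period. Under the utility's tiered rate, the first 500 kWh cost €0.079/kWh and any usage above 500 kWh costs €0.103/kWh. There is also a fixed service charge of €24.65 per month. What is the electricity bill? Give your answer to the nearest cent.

€113.59

Usage = 35 kWh/day × 28 days = 980 kWh
First 500 kWh × €0.079 = €39.50
Remaining 480 kWh × €0.103 = €49.44
Energy charge = €88.94; + service €24.65 = €113.59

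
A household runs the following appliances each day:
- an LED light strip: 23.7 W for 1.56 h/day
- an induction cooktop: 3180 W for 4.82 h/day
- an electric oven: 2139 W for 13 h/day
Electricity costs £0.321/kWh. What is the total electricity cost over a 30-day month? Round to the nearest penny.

LED light strip: 23.7 W × 1.56 h × 30 d = 1,109 Wh = 1.109 kWh
induction cooktop: 3180 W × 4.82 h × 30 d = 459,828 Wh = 459.8 kWh
electric oven: 2139 W × 13 h × 30 d = 834,210 Wh = 834.2 kWh
Total energy = 1.109 + 459.8 + 834.2 = 1,295 kWh
Cost = 1,295 kWh × £0.321 = £415.74

£415.74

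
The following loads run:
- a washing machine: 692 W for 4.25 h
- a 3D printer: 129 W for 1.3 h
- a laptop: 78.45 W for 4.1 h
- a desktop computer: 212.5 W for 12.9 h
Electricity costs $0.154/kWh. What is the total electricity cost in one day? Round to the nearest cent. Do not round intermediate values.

$0.95

washing machine: 692 W × 4.25 h = 2,941 Wh = 2.941 kWh
3D printer: 129 W × 1.3 h = 168 Wh = 0.1677 kWh
laptop: 78.45 W × 4.1 h = 322 Wh = 0.3216 kWh
desktop computer: 212.5 W × 12.9 h = 2,741 Wh = 2.741 kWh
Total energy = 2.941 + 0.1677 + 0.3216 + 2.741 = 6.172 kWh
Cost = 6.172 kWh × $0.154 = $0.95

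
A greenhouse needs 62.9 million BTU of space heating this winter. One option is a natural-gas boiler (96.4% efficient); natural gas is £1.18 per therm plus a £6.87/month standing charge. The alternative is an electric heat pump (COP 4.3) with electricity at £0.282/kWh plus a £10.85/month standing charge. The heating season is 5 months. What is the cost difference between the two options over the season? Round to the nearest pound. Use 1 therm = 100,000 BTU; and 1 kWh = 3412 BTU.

£459

Heat load = 62.9 × 10⁶ BTU = 62,900,000 BTU
Gas: input = 62,900,000 / 0.964 = 65,248,963 BTU = 652.5 therm → 652.5 × £1.18 = £769.94; + 5 × £6.87 standing = £804.29
Heat pump: 62,900,000 BTU / 3412 = 18,430 kWh heat; / 4.3 = 4,287 kWh in → × £0.282 = £1,208.99; + 5 × £10.85 standing = £1,263.24
Difference = |£804.29 − £1,263.24| = £458.95 ≈ £459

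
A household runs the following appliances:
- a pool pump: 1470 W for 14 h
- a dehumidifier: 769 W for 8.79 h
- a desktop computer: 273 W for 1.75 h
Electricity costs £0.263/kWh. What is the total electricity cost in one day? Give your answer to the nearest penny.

£7.32

pool pump: 1470 W × 14 h = 20,580 Wh = 20.58 kWh
dehumidifier: 769 W × 8.79 h = 6,760 Wh = 6.76 kWh
desktop computer: 273 W × 1.75 h = 478 Wh = 0.4778 kWh
Total energy = 20.58 + 6.76 + 0.4778 = 27.82 kWh
Cost = 27.82 kWh × £0.263 = £7.32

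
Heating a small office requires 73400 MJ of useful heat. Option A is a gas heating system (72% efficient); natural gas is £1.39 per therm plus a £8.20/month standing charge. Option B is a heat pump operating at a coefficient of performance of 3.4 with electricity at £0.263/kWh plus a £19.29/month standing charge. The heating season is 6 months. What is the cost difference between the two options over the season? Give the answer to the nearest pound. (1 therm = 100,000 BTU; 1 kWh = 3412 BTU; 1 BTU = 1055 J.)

Heat load = 73400 MJ = 73,400,000,000 J / 1055 = 69,573,460 BTU
Gas: input = 69,573,460 / 0.72 = 96,629,805 BTU = 966.3 therm → 966.3 × £1.39 = £1,343.15; + 6 × £8.20 standing = £1,392.35
Heat pump: 69,573,460 BTU / 3412 = 20,390 kWh heat; / 3.4 = 5,997 kWh in → × £0.263 = £1,577.29; + 6 × £19.29 standing = £1,693.03
Difference = |£1,392.35 − £1,693.03| = £300.68 ≈ £301

£301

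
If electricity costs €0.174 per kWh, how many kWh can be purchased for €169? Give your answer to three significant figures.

€169 / €0.174 per kWh = 971.3 kWh

971 kWh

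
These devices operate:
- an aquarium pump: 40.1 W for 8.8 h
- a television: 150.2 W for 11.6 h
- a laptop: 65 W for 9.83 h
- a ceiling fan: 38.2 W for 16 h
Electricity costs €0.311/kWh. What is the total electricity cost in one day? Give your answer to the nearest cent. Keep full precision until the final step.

aquarium pump: 40.1 W × 8.8 h = 353 Wh = 0.3529 kWh
television: 150.2 W × 11.6 h = 1,742 Wh = 1.742 kWh
laptop: 65 W × 9.83 h = 639 Wh = 0.639 kWh
ceiling fan: 38.2 W × 16 h = 611 Wh = 0.6112 kWh
Total energy = 0.3529 + 1.742 + 0.639 + 0.6112 = 3.345 kWh
Cost = 3.345 kWh × €0.311 = €1.04

€1.04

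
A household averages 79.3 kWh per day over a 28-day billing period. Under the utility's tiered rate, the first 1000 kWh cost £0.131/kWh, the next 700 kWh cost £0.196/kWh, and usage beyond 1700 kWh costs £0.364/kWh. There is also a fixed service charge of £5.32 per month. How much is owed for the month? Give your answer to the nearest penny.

Usage = 79.3 kWh/day × 28 days = 2220.4 kWh
First 1000 kWh × £0.131 = £131.00
Next 700 kWh × £0.196 = £137.20
Remaining 520.4 kWh × £0.364 = £189.43
Energy charge = £457.63; + service £5.32 = £462.95

£462.95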